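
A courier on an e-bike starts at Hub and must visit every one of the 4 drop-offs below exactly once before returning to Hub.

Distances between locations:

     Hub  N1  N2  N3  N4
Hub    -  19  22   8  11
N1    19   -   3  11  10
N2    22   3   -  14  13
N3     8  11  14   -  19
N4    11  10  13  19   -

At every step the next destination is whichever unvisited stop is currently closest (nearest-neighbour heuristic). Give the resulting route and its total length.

Total distance 46 via the nearest-neighbour route Hub → N3 → N1 → N2 → N4 → Hub.

From Hub: distances to unvisited — N3=8, N4=11, N1=19, N2=22. Nearest is N3 (8).
From N3: distances to unvisited — N1=11, N2=14, N4=19. Nearest is N1 (11).
From N1: distances to unvisited — N2=3, N4=10. Nearest is N2 (3).
From N2: distances to unvisited — N4=13. Nearest is N4 (13).
Return N4→Hub: 11.
Total = 8 + 11 + 3 + 13 + 11 = 46.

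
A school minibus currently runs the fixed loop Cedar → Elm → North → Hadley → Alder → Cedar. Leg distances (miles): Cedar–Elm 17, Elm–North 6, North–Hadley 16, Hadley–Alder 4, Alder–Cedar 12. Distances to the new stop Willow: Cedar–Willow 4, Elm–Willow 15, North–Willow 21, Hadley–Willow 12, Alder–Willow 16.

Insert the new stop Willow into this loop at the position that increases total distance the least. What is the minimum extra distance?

Adding 2 miles by placing Willow on the Cedar–Elm leg.

Insertion cost between consecutive stops i–j is d(i,Willow) + d(Willow,j) − d(i,j):
  between Cedar and Elm: 4 + 15 − 17 = 2
  between Elm and North: 15 + 21 − 6 = 30
  between North and Hadley: 21 + 12 − 16 = 17
  between Hadley and Alder: 12 + 16 − 4 = 24
  between Alder and Cedar: 16 + 4 − 12 = 8
Cheapest insertion is between Cedar and Elm, adding 2.
New total = 55 + 2 = 57.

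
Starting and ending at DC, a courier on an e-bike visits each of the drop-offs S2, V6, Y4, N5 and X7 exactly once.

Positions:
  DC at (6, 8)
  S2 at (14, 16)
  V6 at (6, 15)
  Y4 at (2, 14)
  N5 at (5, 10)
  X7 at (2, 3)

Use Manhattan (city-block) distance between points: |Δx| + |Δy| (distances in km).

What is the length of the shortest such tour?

Shortest round trip = 52 km.

DC - S2 - V6 - Y4 - N5 - X7 - DC: 16+9+5+7+10+9 = 56
DC - S2 - V6 - Y4 - X7 - N5 - DC: 16+9+5+11+10+3 = 54
DC - S2 - V6 - N5 - Y4 - X7 - DC: 16+9+6+7+11+9 = 58
DC - S2 - V6 - N5 - X7 - Y4 - DC: 16+9+6+10+11+10 = 62
DC - S2 - V6 - X7 - Y4 - N5 - DC: 16+9+16+11+7+3 = 62
DC - S2 - V6 - X7 - N5 - Y4 - DC: 16+9+16+10+7+10 = 68
DC - S2 - Y4 - V6 - N5 - X7 - DC: 16+14+5+6+10+9 = 60
DC - S2 - Y4 - V6 - X7 - N5 - DC: 16+14+5+16+10+3 = 64
DC - S2 - Y4 - N5 - V6 - X7 - DC: 16+14+7+6+16+9 = 68
DC - S2 - Y4 - N5 - X7 - V6 - DC: 16+14+7+10+16+7 = 70
DC - S2 - Y4 - X7 - V6 - N5 - DC: 16+14+11+16+6+3 = 66
DC - S2 - Y4 - X7 - N5 - V6 - DC: 16+14+11+10+6+7 = 64
DC - S2 - N5 - V6 - Y4 - X7 - DC: 16+15+6+5+11+9 = 62
DC - S2 - N5 - V6 - X7 - Y4 - DC: 16+15+6+16+11+10 = 74
… (46 more)
DC - N5 - S2 - V6 - Y4 - X7 - DC: 3+15+9+5+11+9 = 52  ← best
The minimum is 52.
One optimal route: DC → N5 → S2 → V6 → Y4 → X7 → DC (or its reverse).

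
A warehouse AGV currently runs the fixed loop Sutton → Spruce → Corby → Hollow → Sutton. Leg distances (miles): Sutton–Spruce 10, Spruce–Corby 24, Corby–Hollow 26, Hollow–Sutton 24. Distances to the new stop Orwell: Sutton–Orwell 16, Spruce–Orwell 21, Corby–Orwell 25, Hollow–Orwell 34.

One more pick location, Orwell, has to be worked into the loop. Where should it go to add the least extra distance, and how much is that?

Minimum extra distance: 22 miles, inserting Orwell between Spruce and Corby.

Insertion cost between consecutive stops i–j is d(i,Orwell) + d(Orwell,j) − d(i,j):
  between Sutton and Spruce: 16 + 21 − 10 = 27
  between Spruce and Corby: 21 + 25 − 24 = 22
  between Corby and Hollow: 25 + 34 − 26 = 33
  between Hollow and Sutton: 34 + 16 − 24 = 26
Cheapest insertion is between Spruce and Corby, adding 22.
New total = 84 + 22 = 106.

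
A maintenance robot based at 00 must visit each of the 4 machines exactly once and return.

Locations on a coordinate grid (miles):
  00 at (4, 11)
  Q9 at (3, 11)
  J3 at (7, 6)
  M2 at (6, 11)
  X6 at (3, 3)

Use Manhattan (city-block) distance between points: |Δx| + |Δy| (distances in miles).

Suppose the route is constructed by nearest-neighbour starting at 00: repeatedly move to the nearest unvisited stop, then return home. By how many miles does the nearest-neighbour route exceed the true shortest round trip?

From 00: Q9=1, M2=2, J3=8, X6=9 → choose Q9 (1).
From Q9: M2=3, X6=8, J3=9 → choose M2 (3).
From M2: J3=6, X6=11 → choose J3 (6).
From J3: X6=7 → choose X6 (7).
NN route 00 → Q9 → M2 → J3 → X6 → 00 costs 26.
Optimal: 00 → Q9 → X6 → J3 → M2 → 00 costs 24 (by enumerating all 12 distinct tours).
Excess = 26 − 24 = 2.

2 miles longer than the optimal tour.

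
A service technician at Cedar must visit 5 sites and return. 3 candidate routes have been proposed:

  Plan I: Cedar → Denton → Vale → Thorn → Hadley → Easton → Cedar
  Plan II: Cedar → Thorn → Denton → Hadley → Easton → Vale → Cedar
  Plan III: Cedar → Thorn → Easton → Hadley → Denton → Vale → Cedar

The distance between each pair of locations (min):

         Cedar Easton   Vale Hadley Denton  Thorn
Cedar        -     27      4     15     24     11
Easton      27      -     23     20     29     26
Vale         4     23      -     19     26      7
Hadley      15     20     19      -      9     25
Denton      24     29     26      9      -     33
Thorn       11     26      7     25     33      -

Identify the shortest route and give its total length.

Plan I: 24 + 26 + 7 + 25 + 20 + 27 = 129
Plan II: 11 + 33 + 9 + 20 + 23 + 4 = 100
Plan III: 11 + 26 + 20 + 9 + 26 + 4 = 96

Shortest is Plan III, total 96 min.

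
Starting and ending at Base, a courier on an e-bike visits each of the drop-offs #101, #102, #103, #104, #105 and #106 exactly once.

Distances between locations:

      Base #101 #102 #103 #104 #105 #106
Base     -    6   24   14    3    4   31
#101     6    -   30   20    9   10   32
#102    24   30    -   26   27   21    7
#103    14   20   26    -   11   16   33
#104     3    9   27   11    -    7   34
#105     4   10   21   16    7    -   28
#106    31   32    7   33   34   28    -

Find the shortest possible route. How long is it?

With 6 stops there are 6!/2 = 360 distinct round trips (a route and its reverse cost the same).
Base→#101→#102→#103→#104→#105→#106→Base: 6+30+26+11+7+28+31 = 139
Base→#101→#102→#103→#104→#106→#105→Base: 6+30+26+11+34+28+4 = 139
Base→#101→#102→#103→#105→#104→#106→Base: 6+30+26+16+7+34+31 = 150
Base→#101→#102→#103→#105→#106→#104→Base: 6+30+26+16+28+34+3 = 143
Base→#101→#102→#103→#106→#104→#105→Base: 6+30+26+33+34+7+4 = 140
Base→#101→#102→#103→#106→#105→#104→Base: 6+30+26+33+28+7+3 = 133
Base→#101→#102→#104→#103→#105→#106→Base: 6+30+27+11+16+28+31 = 149
Base→#101→#102→#104→#103→#106→#105→Base: 6+30+27+11+33+28+4 = 139
… (352 more)
Base→#101→#104→#103→#102→#106→#105→Base: 6+9+11+26+7+28+4 = 91  ← best
The minimum is 91.
One optimal route: Base → #101 → #104 → #103 → #102 → #106 → #105 → Base (or its reverse).

91 — the shortest possible round trip.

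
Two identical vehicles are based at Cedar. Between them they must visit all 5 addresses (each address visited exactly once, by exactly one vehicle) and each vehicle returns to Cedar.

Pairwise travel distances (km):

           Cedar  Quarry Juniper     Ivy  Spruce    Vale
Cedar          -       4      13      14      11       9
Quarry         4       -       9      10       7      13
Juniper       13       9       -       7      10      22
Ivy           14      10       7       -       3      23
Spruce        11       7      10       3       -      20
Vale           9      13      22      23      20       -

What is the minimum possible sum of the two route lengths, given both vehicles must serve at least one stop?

52 km — the smallest possible combined total.

Try each way of splitting the stops between the two vehicles (each non-empty) and, for each split, find the best tour for each vehicle:
  {Quarry} + {Juniper, Ivy, Spruce, Vale}: 8 + 52 = 60
  {Juniper} + {Quarry, Ivy, Spruce, Vale}: 26 + 46 = 72
  {Quarry, Juniper} + {Ivy, Spruce, Vale}: 26 + 46 = 72
  {Ivy} + {Quarry, Juniper, Spruce, Vale}: 28 + 52 = 80
  {Quarry, Ivy} + {Juniper, Spruce, Vale}: 28 + 52 = 80
  {Juniper, Ivy} + {Quarry, Spruce, Vale}: 34 + 40 = 74
  … (15 splits in total)
  {Quarry, Juniper, Ivy, Spruce} + {Vale}: 34 + 18 = 52  ← best
Best: vehicle 1 Cedar → Quarry → Juniper → Ivy → Spruce → Cedar = 34; vehicle 2 Cedar → Vale → Cedar = 18; combined 52.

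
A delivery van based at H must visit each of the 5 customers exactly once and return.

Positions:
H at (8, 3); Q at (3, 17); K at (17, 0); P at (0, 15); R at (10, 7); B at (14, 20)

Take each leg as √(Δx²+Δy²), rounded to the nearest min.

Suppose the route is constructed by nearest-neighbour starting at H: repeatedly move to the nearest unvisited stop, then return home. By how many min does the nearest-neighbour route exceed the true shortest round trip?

H: R=4, K=9, P=14, Q=15, B=18 ⇒ R
R: K=10, Q=12, P=13, B=14 ⇒ K
K: B=20, Q=22, P=23 ⇒ B
B: Q=11, P=15 ⇒ Q
Q: P=4 ⇒ P
NN route H → R → K → B → Q → P → H costs 63.
Optimal: H → K → B → Q → P → R → H costs 61 (by enumerating all 60 distinct tours).
Excess = 63 − 61 = 2.

2 min longer than the optimal tour.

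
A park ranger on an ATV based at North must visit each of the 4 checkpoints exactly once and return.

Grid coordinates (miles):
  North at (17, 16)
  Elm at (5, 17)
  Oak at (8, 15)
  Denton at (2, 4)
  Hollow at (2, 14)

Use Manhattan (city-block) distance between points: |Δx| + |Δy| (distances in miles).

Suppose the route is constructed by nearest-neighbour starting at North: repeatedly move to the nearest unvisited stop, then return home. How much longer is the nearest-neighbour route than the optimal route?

From North: Oak=10, Elm=13, Hollow=17, Denton=27 → choose Oak (10).
From Oak: Elm=5, Hollow=7, Denton=17 → choose Elm (5).
From Elm: Hollow=6, Denton=16 → choose Hollow (6).
From Hollow: Denton=10 → choose Denton (10).
NN route North → Oak → Elm → Hollow → Denton → North costs 58.
Optimal: North → Elm → Denton → Hollow → Oak → North costs 56 (by enumerating all 12 distinct tours).
Excess = 58 − 56 = 2.

The nearest-neighbour route is 2 miles longer than optimal.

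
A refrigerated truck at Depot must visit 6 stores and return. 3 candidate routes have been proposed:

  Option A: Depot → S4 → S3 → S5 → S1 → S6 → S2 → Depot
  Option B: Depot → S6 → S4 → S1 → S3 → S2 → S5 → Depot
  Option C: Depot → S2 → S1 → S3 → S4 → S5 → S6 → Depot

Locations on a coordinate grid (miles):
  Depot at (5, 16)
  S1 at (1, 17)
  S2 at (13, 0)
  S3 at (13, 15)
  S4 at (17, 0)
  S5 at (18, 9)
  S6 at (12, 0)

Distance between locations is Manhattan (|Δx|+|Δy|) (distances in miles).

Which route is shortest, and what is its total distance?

Option A: 28 + 19 + 11 + 25 + 28 + 1 + 24 = 136
Option B: 23 + 5 + 33 + 14 + 15 + 14 + 20 = 124
Option C: 24 + 29 + 14 + 19 + 10 + 15 + 23 = 134

Shortest is Option B, total 124 miles.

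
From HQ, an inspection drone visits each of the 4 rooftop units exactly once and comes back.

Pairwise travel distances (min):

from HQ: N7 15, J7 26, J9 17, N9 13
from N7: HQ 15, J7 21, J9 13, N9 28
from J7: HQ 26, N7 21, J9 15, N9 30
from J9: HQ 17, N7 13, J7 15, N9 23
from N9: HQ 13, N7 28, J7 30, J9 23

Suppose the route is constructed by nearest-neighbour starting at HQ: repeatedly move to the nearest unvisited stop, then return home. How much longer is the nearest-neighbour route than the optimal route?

The nearest-neighbour route is 10 min longer than optimal.

From HQ: N9=13, N7=15, J9=17, J7=26 → choose N9 (13).
From N9: J9=23, N7=28, J7=30 → choose J9 (23).
From J9: N7=13, J7=15 → choose N7 (13).
From N7: J7=21 → choose J7 (21).
NN route HQ → N9 → J9 → N7 → J7 → HQ costs 96.
Optimal: HQ → N7 → J9 → J7 → N9 → HQ costs 86 (by enumerating all 12 distinct tours).
Excess = 96 − 86 = 10.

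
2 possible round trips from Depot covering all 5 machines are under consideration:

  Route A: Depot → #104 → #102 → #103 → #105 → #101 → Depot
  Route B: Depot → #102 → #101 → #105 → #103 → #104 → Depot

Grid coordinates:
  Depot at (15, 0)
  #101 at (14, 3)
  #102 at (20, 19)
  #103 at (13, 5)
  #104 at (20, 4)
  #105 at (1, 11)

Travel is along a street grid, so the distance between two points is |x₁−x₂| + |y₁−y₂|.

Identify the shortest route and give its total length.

Route A: 9 + 15 + 21 + 18 + 21 + 4 = 88
Route B: 24 + 22 + 21 + 18 + 8 + 9 = 102

88 — Route A is the shortest.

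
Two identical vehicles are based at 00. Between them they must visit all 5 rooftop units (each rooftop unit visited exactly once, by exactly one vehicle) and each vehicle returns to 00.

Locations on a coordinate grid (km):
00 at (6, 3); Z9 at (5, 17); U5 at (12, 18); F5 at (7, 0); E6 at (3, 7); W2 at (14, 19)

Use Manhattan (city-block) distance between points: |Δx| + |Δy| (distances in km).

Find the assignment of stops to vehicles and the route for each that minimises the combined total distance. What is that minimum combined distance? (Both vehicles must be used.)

Try each way of splitting the stops between the two vehicles (each non-empty) and, for each split, find the best tour for each vehicle:
  {Z9} + {U5, F5, E6, W2}: 30 + 60 = 90
  {U5} + {Z9, F5, E6, W2}: 42 + 60 = 102
  {Z9, U5} + {F5, E6, W2}: 44 + 60 = 104
  {F5} + {Z9, U5, E6, W2}: 8 + 54 = 62
  {Z9, F5} + {U5, E6, W2}: 38 + 54 = 92
  {U5, F5} + {Z9, E6, W2}: 48 + 54 = 102
  … (15 splits in total)
Best: vehicle 1 00 → F5 → 00 = 8; vehicle 2 00 → U5 → W2 → Z9 → E6 → 00 = 54; combined 62.

Minimum combined distance: 62 km.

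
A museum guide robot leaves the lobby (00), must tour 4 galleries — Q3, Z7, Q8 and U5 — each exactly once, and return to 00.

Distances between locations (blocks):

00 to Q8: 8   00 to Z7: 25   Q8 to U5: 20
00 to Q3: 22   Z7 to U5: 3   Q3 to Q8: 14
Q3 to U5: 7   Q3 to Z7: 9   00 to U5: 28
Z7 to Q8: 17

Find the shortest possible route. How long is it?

57 blocks — the shortest possible round trip.

00-Q3-Z7-Q8-U5-00: 22+9+17+20+28 = 96
00-Q3-Z7-U5-Q8-00: 22+9+3+20+8 = 62
00-Q3-Q8-Z7-U5-00: 22+14+17+3+28 = 84
00-Q3-Q8-U5-Z7-00: 22+14+20+3+25 = 84
00-Q3-U5-Z7-Q8-00: 22+7+3+17+8 = 57
00-Q3-U5-Q8-Z7-00: 22+7+20+17+25 = 91
00-Z7-Q3-Q8-U5-00: 25+9+14+20+28 = 96
00-Z7-Q3-U5-Q8-00: 25+9+7+20+8 = 69
00-Z7-Q8-Q3-U5-00: 25+17+14+7+28 = 91
00-Z7-U5-Q3-Q8-00: 25+3+7+14+8 = 57
00-Q8-Q3-Z7-U5-00: 8+14+9+3+28 = 62
00-Q8-Z7-Q3-U5-00: 8+17+9+7+28 = 69
The minimum is 57.
One optimal route: 00 → Q3 → U5 → Z7 → Q8 → 00 (or its reverse).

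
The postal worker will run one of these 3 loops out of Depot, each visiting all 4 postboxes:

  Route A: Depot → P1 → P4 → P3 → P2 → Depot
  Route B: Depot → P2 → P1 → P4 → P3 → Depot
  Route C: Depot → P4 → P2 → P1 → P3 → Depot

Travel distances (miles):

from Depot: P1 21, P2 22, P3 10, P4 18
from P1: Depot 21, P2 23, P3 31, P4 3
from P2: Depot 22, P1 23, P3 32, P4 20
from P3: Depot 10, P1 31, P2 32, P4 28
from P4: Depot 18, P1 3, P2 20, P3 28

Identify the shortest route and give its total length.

Route A: 21 + 3 + 28 + 32 + 22 = 106
Route B: 22 + 23 + 3 + 28 + 10 = 86
Route C: 18 + 20 + 23 + 31 + 10 = 102

86 miles — Route B is the shortest.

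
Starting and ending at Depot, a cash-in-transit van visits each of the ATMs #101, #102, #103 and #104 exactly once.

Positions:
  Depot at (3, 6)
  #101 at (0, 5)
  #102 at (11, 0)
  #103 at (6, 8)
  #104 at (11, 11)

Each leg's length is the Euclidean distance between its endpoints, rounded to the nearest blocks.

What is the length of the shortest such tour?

Shortest round trip = 36 blocks.

With 4 stops there are 4!/2 = 12 distinct round trips (a route and its reverse cost the same).
Depot→#101→#102→#103→#104→Depot: 3+12+9+6+9 = 39
Depot→#101→#102→#104→#103→Depot: 3+12+11+6+4 = 36
Depot→#101→#103→#102→#104→Depot: 3+7+9+11+9 = 39
Depot→#101→#103→#104→#102→Depot: 3+7+6+11+10 = 37
Depot→#101→#104→#102→#103→Depot: 3+13+11+9+4 = 40
Depot→#101→#104→#103→#102→Depot: 3+13+6+9+10 = 41
Depot→#102→#101→#103→#104→Depot: 10+12+7+6+9 = 44
Depot→#102→#101→#104→#103→Depot: 10+12+13+6+4 = 45
Depot→#102→#103→#101→#104→Depot: 10+9+7+13+9 = 48
Depot→#102→#104→#101→#103→Depot: 10+11+13+7+4 = 45
Depot→#103→#101→#102→#104→Depot: 4+7+12+11+9 = 43
Depot→#103→#102→#101→#104→Depot: 4+9+12+13+9 = 47
The minimum is 36.
One optimal route: Depot → #101 → #102 → #104 → #103 → Depot (or its reverse).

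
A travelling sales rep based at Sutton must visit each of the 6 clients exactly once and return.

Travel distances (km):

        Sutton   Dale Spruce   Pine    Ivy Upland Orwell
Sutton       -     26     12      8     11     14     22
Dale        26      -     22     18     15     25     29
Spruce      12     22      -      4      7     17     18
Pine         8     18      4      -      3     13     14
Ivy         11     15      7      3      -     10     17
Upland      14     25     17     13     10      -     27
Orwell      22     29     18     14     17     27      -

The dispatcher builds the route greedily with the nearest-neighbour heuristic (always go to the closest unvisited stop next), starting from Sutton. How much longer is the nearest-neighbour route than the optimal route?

Sutton: Pine=8, Ivy=11, Spruce=12, Upland=14, Orwell=22, Dale=26 ⇒ Pine
Pine: Ivy=3, Spruce=4, Upland=13, Orwell=14, Dale=18 ⇒ Ivy
Ivy: Spruce=7, Upland=10, Dale=15, Orwell=17 ⇒ Spruce
Spruce: Upland=17, Orwell=18, Dale=22 ⇒ Upland
Upland: Dale=25, Orwell=27 ⇒ Dale
Dale: Orwell=29 ⇒ Orwell
NN route Sutton → Pine → Ivy → Spruce → Upland → Dale → Orwell → Sutton costs 111.
Optimal: Sutton → Spruce → Pine → Orwell → Dale → Ivy → Upland → Sutton costs 98 (by enumerating all 360 distinct tours).
Excess = 111 − 98 = 13.

The nearest-neighbour route is 13 km longer than optimal.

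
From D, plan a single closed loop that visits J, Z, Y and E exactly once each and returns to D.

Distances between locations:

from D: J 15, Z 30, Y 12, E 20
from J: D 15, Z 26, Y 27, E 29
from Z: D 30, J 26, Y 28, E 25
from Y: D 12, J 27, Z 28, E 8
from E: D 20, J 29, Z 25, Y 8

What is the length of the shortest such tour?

Shortest round trip = 86.

D-J-Z-Y-E-D: 15+26+28+8+20 = 97
D-J-Z-E-Y-D: 15+26+25+8+12 = 86
D-J-Y-Z-E-D: 15+27+28+25+20 = 115
D-J-Y-E-Z-D: 15+27+8+25+30 = 105
D-J-E-Z-Y-D: 15+29+25+28+12 = 109
D-J-E-Y-Z-D: 15+29+8+28+30 = 110
D-Z-J-Y-E-D: 30+26+27+8+20 = 111
D-Z-J-E-Y-D: 30+26+29+8+12 = 105
D-Z-Y-J-E-D: 30+28+27+29+20 = 134
D-Z-E-J-Y-D: 30+25+29+27+12 = 123
D-Y-J-Z-E-D: 12+27+26+25+20 = 110
D-Y-Z-J-E-D: 12+28+26+29+20 = 115
The minimum is 86.
One optimal route: D → J → Z → E → Y → D (or its reverse).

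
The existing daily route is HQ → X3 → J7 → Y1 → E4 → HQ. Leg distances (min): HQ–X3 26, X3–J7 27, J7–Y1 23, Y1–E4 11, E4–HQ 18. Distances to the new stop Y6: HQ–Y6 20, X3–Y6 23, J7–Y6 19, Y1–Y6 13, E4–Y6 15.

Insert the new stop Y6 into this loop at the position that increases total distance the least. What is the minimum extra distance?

Minimum extra distance: 9 min, inserting Y6 between J7 and Y1.

Insertion cost between consecutive stops i–j is d(i,Y6) + d(Y6,j) − d(i,j):
  between HQ and X3: 20 + 23 − 26 = 17
  between X3 and J7: 23 + 19 − 27 = 15
  between J7 and Y1: 19 + 13 − 23 = 9
  between Y1 and E4: 13 + 15 − 11 = 17
  between E4 and HQ: 15 + 20 − 18 = 17
Cheapest insertion is between J7 and Y1, adding 9.
New total = 105 + 9 = 114.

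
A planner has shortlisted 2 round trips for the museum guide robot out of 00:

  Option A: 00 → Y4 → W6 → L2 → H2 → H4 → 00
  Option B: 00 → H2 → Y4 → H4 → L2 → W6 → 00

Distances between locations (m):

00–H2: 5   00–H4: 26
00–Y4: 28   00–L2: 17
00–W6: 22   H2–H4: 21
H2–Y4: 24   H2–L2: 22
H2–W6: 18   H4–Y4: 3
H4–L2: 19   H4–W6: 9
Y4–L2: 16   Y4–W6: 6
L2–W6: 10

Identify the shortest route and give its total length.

83 m — Option B is the shortest.

Option A: 28 + 6 + 10 + 22 + 21 + 26 = 113
Option B: 5 + 24 + 3 + 19 + 10 + 22 = 83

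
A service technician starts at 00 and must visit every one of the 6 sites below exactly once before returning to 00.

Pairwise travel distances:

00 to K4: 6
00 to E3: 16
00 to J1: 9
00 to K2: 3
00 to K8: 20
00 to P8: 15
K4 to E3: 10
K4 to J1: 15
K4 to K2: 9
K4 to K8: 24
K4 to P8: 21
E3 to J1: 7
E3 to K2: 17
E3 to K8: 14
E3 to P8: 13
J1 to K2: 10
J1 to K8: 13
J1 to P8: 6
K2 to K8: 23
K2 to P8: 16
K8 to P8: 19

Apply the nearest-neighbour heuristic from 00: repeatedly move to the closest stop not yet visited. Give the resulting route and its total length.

Total distance 74 via the nearest-neighbour route 00 → K2 → K4 → E3 → J1 → P8 → K8 → 00.

At 00 the remaining stops are K2 3, K4 6, J1 9, P8 15, E3 16, K8 20; go to K2.
At K2 the remaining stops are K4 9, J1 10, P8 16, E3 17, K8 23; go to K4.
At K4 the remaining stops are E3 10, J1 15, P8 21, K8 24; go to E3.
At E3 the remaining stops are J1 7, P8 13, K8 14; go to J1.
At J1 the remaining stops are P8 6, K8 13; go to P8.
At P8 the remaining stops are K8 19; go to K8.
Return K8→00: 20.
Total = 3 + 9 + 10 + 7 + 6 + 19 + 20 = 74.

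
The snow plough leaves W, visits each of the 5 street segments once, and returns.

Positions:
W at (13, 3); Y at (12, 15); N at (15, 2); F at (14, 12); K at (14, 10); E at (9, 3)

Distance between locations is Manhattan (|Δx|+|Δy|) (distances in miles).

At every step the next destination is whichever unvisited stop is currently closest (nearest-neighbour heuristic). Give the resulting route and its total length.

Nearest-neighbour total = 42 miles; route W → N → E → K → F → Y → W.

At W the remaining stops are N 3, E 4, K 8, F 10, Y 13; go to N.
At N the remaining stops are E 7, K 9, F 11, Y 16; go to E.
At E the remaining stops are K 12, F 14, Y 15; go to K.
At K the remaining stops are F 2, Y 7; go to F.
At F the remaining stops are Y 5; go to Y.
Return Y→W: 13.
Total = 3 + 7 + 12 + 2 + 5 + 13 = 42.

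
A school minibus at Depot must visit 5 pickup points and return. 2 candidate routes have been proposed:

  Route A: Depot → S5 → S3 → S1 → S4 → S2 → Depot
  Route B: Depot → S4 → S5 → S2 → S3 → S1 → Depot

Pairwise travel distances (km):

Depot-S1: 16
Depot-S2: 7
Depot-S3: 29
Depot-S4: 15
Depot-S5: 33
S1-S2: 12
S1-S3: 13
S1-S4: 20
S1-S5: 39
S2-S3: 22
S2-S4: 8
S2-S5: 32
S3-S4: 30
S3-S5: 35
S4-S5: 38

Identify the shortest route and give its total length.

Shortest is Route A, total 116 km.

Route A: 33 + 35 + 13 + 20 + 8 + 7 = 116
Route B: 15 + 38 + 32 + 22 + 13 + 16 = 136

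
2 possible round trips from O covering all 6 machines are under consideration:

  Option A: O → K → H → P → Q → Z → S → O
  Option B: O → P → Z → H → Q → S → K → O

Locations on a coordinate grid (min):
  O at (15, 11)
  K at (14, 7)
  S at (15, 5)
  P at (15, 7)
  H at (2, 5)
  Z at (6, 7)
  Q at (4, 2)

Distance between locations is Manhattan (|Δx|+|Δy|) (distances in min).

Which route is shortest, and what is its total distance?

46 min — Option B is the shortest.

Option A: 5 + 14 + 15 + 16 + 7 + 11 + 6 = 74
Option B: 4 + 9 + 6 + 5 + 14 + 3 + 5 = 46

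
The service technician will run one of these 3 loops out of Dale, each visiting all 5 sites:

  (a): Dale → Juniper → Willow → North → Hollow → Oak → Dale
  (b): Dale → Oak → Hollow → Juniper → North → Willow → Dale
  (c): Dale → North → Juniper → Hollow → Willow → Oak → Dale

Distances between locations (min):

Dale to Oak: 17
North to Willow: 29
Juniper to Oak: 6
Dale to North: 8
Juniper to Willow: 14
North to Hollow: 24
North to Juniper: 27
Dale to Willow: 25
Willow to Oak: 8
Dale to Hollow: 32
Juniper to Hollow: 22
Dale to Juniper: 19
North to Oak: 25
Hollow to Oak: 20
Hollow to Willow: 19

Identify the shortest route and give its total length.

Shortest is (c), total 101 min.

(a): 19 + 14 + 29 + 24 + 20 + 17 = 123
(b): 17 + 20 + 22 + 27 + 29 + 25 = 140
(c): 8 + 27 + 22 + 19 + 8 + 17 = 101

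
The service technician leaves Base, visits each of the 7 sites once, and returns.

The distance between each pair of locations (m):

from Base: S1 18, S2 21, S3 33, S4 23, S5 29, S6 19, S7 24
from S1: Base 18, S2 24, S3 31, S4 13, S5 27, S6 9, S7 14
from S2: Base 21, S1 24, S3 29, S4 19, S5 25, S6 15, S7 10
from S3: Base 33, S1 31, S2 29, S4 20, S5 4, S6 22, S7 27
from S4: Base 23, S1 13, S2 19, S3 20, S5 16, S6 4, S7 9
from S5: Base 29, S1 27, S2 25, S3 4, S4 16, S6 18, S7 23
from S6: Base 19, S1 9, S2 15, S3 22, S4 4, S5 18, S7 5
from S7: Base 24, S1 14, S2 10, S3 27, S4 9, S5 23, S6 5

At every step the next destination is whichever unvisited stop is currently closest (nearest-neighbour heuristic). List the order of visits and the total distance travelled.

At Base the remaining stops are S1 18, S6 19, S2 21, S4 23, S7 24, S5 29, S3 33; go to S1.
At S1 the remaining stops are S6 9, S4 13, S7 14, S2 24, S5 27, S3 31; go to S6.
At S6 the remaining stops are S4 4, S7 5, S2 15, S5 18, S3 22; go to S4.
At S4 the remaining stops are S7 9, S5 16, S2 19, S3 20; go to S7.
At S7 the remaining stops are S2 10, S5 23, S3 27; go to S2.
At S2 the remaining stops are S5 25, S3 29; go to S5.
At S5 the remaining stops are S3 4; go to S3.
Return S3→Base: 33.
Total = 18 + 9 + 4 + 9 + 10 + 25 + 4 + 33 = 112.

Total distance 112 m via the nearest-neighbour route Base → S1 → S6 → S4 → S7 → S2 → S5 → S3 → Base.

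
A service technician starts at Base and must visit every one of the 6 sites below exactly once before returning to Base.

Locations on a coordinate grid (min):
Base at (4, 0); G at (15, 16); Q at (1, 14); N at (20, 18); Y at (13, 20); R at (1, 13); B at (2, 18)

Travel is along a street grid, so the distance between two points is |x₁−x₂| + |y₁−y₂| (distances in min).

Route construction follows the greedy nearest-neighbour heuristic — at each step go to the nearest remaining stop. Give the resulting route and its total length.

Total distance 82 min via the nearest-neighbour route Base → R → Q → B → Y → G → N → Base.

At Base the remaining stops are R 16, Q 17, B 20, G 27, Y 29, N 34; go to R.
At R the remaining stops are Q 1, B 6, G 17, Y 19, N 24; go to Q.
At Q the remaining stops are B 5, G 16, Y 18, N 23; go to B.
At B the remaining stops are Y 13, G 15, N 18; go to Y.
At Y the remaining stops are G 6, N 9; go to G.
At G the remaining stops are N 7; go to N.
Return N→Base: 34.
Total = 16 + 1 + 5 + 13 + 6 + 7 + 34 = 82.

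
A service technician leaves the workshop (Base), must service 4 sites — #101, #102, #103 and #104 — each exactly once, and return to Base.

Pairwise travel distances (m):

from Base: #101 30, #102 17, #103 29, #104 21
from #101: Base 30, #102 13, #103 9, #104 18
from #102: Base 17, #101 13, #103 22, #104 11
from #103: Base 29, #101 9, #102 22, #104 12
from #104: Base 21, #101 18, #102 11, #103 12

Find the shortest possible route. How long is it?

With 4 stops there are 4!/2 = 12 distinct round trips (a route and its reverse cost the same).
Base→#101→#102→#103→#104→Base: 30+13+22+12+21 = 98
Base→#101→#102→#104→#103→Base: 30+13+11+12+29 = 95
Base→#101→#103→#102→#104→Base: 30+9+22+11+21 = 93
Base→#101→#103→#104→#102→Base: 30+9+12+11+17 = 79
Base→#101→#104→#102→#103→Base: 30+18+11+22+29 = 110
Base→#101→#104→#103→#102→Base: 30+18+12+22+17 = 99
Base→#102→#101→#103→#104→Base: 17+13+9+12+21 = 72
Base→#102→#101→#104→#103→Base: 17+13+18+12+29 = 89
Base→#102→#103→#101→#104→Base: 17+22+9+18+21 = 87
Base→#102→#104→#101→#103→Base: 17+11+18+9+29 = 84
Base→#103→#101→#102→#104→Base: 29+9+13+11+21 = 83
Base→#103→#102→#101→#104→Base: 29+22+13+18+21 = 103
The minimum is 72.
One optimal route: Base → #102 → #101 → #103 → #104 → Base (or its reverse).

Shortest round trip = 72 m.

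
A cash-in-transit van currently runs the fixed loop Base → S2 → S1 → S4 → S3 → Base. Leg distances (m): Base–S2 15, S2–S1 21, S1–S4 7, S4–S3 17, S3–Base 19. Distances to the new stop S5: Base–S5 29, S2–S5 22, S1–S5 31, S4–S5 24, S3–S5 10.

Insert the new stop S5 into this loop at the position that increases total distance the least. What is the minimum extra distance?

+17 m — insert S5 between S4 and S3.

Insertion cost between consecutive stops i–j is d(i,S5) + d(S5,j) − d(i,j):
  between Base and S2: 29 + 22 − 15 = 36
  between S2 and S1: 22 + 31 − 21 = 32
  between S1 and S4: 31 + 24 − 7 = 48
  between S4 and S3: 24 + 10 − 17 = 17
  between S3 and Base: 10 + 29 − 19 = 20
Cheapest insertion is between S4 and S3, adding 17.
New total = 79 + 17 = 96.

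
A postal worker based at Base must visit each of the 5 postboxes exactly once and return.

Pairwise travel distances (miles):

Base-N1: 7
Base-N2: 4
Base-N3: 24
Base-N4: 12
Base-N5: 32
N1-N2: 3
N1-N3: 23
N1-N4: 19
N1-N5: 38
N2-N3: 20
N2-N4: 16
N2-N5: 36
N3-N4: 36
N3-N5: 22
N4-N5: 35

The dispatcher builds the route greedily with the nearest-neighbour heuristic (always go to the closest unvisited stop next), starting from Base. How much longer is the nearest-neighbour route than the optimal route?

8 miles longer than the optimal tour.

Base: N2=4, N1=7, N4=12, N3=24, N5=32 ⇒ N2
N2: N1=3, N4=16, N3=20, N5=36 ⇒ N1
N1: N4=19, N3=23, N5=38 ⇒ N4
N4: N5=35, N3=36 ⇒ N5
N5: N3=22 ⇒ N3
NN route Base → N2 → N1 → N4 → N5 → N3 → Base costs 107.
Optimal: Base → N1 → N2 → N3 → N5 → N4 → Base costs 99 (by enumerating all 60 distinct tours).
Excess = 107 − 99 = 8.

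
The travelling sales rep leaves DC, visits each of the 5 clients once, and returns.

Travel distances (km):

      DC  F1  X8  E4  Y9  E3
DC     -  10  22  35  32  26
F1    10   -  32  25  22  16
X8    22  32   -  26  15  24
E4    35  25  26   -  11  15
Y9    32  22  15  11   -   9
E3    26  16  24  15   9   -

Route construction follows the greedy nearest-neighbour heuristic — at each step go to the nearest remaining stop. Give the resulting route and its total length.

From DC: distances to unvisited — F1=10, X8=22, E3=26, Y9=32, E4=35. Nearest is F1 (10).
From F1: distances to unvisited — E3=16, Y9=22, E4=25, X8=32. Nearest is E3 (16).
From E3: distances to unvisited — Y9=9, E4=15, X8=24. Nearest is Y9 (9).
From Y9: distances to unvisited — E4=11, X8=15. Nearest is E4 (11).
From E4: distances to unvisited — X8=26. Nearest is X8 (26).
Return X8→DC: 22.
Total = 10 + 16 + 9 + 11 + 26 + 22 = 94.

Total distance 94 km via the nearest-neighbour route DC → F1 → E3 → Y9 → E4 → X8 → DC.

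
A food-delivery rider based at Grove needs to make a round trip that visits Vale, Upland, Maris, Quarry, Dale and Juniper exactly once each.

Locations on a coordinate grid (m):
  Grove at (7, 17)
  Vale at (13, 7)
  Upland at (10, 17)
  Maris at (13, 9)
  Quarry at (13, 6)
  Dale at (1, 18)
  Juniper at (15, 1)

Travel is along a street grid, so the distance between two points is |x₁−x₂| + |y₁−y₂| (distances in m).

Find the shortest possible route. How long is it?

Grove→Vale→Upland→Maris→Quarry→Dale→Juniper→Grove: 16+13+11+3+24+31+24 = 122
Grove→Vale→Upland→Maris→Quarry→Juniper→Dale→Grove: 16+13+11+3+7+31+7 = 88
Grove→Vale→Upland→Maris→Dale→Quarry→Juniper→Grove: 16+13+11+21+24+7+24 = 116
Grove→Vale→Upland→Maris→Dale→Juniper→Quarry→Grove: 16+13+11+21+31+7+17 = 116
Grove→Vale→Upland→Maris→Juniper→Quarry→Dale→Grove: 16+13+11+10+7+24+7 = 88
Grove→Vale→Upland→Maris→Juniper→Dale→Quarry→Grove: 16+13+11+10+31+24+17 = 122
Grove→Vale→Upland→Quarry→Maris→Dale→Juniper→Grove: 16+13+14+3+21+31+24 = 122
Grove→Vale→Upland→Quarry→Maris→Juniper→Dale→Grove: 16+13+14+3+10+31+7 = 94
… (352 more)
Grove→Vale→Quarry→Juniper→Maris→Upland→Dale→Grove: 16+1+7+10+11+10+7 = 62  ← best
The minimum is 62.
One optimal route: Grove → Vale → Quarry → Juniper → Maris → Upland → Dale → Grove (or its reverse).

Shortest round trip = 62 m.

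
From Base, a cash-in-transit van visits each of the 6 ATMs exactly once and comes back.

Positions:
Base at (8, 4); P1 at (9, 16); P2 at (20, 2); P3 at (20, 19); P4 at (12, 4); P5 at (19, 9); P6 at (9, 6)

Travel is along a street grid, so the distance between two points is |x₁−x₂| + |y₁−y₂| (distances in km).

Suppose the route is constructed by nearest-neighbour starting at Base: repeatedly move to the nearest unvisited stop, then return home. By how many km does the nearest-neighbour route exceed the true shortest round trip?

From Base: P6=3, P4=4, P1=13, P2=14, P5=16, P3=27 → choose P6 (3).
From P6: P4=5, P1=10, P5=13, P2=15, P3=24 → choose P4 (5).
From P4: P2=10, P5=12, P1=15, P3=23 → choose P2 (10).
From P2: P5=8, P3=17, P1=25 → choose P5 (8).
From P5: P3=11, P1=17 → choose P3 (11).
From P3: P1=14 → choose P1 (14).
NN route Base → P6 → P4 → P2 → P5 → P3 → P1 → Base costs 64.
Optimal: Base → P4 → P2 → P5 → P3 → P1 → P6 → Base costs 60 (by enumerating all 360 distinct tours).
Excess = 64 − 60 = 4.

The nearest-neighbour route is 4 km longer than optimal.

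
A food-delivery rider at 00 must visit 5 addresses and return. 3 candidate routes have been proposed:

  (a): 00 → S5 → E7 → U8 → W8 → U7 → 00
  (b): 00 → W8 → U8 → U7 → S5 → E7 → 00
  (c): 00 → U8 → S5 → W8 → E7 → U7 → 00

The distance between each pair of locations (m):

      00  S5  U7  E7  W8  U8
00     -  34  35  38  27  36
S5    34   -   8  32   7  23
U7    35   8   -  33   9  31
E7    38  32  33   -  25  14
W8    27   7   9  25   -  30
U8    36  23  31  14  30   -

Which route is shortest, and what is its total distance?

Shortest is (a), total 154 m.

(a): 34 + 32 + 14 + 30 + 9 + 35 = 154
(b): 27 + 30 + 31 + 8 + 32 + 38 = 166
(c): 36 + 23 + 7 + 25 + 33 + 35 = 159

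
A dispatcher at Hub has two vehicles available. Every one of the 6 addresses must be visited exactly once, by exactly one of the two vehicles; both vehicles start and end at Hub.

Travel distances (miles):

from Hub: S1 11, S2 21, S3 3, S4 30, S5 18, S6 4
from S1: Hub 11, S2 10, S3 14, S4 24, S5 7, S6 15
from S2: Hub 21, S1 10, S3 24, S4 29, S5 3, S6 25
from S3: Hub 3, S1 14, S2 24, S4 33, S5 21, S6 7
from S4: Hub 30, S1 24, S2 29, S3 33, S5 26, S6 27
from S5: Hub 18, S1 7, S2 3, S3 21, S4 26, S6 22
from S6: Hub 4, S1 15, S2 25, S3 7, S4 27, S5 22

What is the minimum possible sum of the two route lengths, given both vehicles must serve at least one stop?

87 miles — the smallest possible combined total.

Try each way of splitting the stops between the two vehicles (each non-empty) and, for each split, find the best tour for each vehicle:
  {S1} + {S2, S3, S4, S5, S6}: 22 + 87 = 109
  {S2} + {S1, S3, S4, S5, S6}: 42 + 81 = 123
  {S1, S2} + {S3, S4, S5, S6}: 42 + 81 = 123
  {S3} + {S1, S2, S4, S5, S6}: 6 + 81 = 87
  {S1, S3} + {S2, S4, S5, S6}: 28 + 81 = 109
  {S2, S3} + {S1, S4, S5, S6}: 48 + 75 = 123
  … (31 splits in total)
Best: vehicle 1 Hub → S3 → Hub = 6; vehicle 2 Hub → S1 → S2 → S5 → S4 → S6 → Hub = 81; combined 87.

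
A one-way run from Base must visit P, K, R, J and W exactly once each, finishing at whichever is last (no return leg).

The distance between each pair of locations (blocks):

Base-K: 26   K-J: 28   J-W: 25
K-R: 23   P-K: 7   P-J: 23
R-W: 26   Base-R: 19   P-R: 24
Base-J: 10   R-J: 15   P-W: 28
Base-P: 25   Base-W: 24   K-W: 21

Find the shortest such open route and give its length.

There are 5! = 120 possible orderings.
Base→P→K→R→J→W: 25+7+23+15+25 = 95
Base→P→K→R→W→J: 25+7+23+26+25 = 106
Base→P→K→J→R→W: 25+7+28+15+26 = 101
Base→P→K→J→W→R: 25+7+28+25+26 = 111
Base→P→K→W→R→J: 25+7+21+26+15 = 94
Base→P→K→W→J→R: 25+7+21+25+15 = 93
Base→P→R→K→J→W: 25+24+23+28+25 = 125
Base→P→R→K→W→J: 25+24+23+21+25 = 118
Base→P→R→J→K→W: 25+24+15+28+21 = 113
Base→P→R→J→W→K: 25+24+15+25+21 = 110
Base→P→R→W→K→J: 25+24+26+21+28 = 124
Base→P→R→W→J→K: 25+24+26+25+28 = 128
Base→P→J→K→R→W: 25+23+28+23+26 = 125
Base→P→J→K→W→R: 25+23+28+21+26 = 123
… (106 more)
Base→J→R→P→K→W: 10+15+24+7+21 = 77  ← best
The minimum is 77.
One shortest path: Base → J → R → P → K → W.

Shortest open route: 77 blocks.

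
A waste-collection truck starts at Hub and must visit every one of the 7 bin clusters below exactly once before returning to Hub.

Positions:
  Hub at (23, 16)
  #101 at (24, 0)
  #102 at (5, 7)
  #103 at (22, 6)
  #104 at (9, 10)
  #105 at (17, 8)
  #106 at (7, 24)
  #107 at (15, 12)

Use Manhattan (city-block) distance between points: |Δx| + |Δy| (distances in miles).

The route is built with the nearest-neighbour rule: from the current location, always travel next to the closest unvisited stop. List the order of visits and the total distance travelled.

From Hub: distances to unvisited — #103=11, #107=12, #105=14, #101=17, #104=20, #106=24, #102=27. Nearest is #103 (11).
From #103: distances to unvisited — #105=7, #101=8, #107=13, #104=17, #102=18, #106=33. Nearest is #105 (7).
From #105: distances to unvisited — #107=6, #104=10, #102=13, #101=15, #106=26. Nearest is #107 (6).
From #107: distances to unvisited — #104=8, #102=15, #106=20, #101=21. Nearest is #104 (8).
From #104: distances to unvisited — #102=7, #106=16, #101=25. Nearest is #102 (7).
From #102: distances to unvisited — #106=19, #101=26. Nearest is #106 (19).
From #106: distances to unvisited — #101=41. Nearest is #101 (41).
Return #101→Hub: 17.
Total = 11 + 7 + 6 + 8 + 7 + 19 + 41 + 17 = 116.

Nearest-neighbour total = 116 miles; route Hub → #103 → #105 → #107 → #104 → #102 → #106 → #101 → Hub.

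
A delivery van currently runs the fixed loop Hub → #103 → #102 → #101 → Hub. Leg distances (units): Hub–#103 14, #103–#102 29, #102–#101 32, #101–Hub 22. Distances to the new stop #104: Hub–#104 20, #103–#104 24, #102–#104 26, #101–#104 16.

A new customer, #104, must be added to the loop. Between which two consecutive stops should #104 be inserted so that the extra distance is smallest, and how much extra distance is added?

Insertion cost between consecutive stops i–j is d(i,#104) + d(#104,j) − d(i,j):
  between Hub and #103: 20 + 24 − 14 = 30
  between #103 and #102: 24 + 26 − 29 = 21
  between #102 and #101: 26 + 16 − 32 = 10
  between #101 and Hub: 16 + 20 − 22 = 14
Cheapest insertion is between #102 and #101, adding 10.
New total = 97 + 10 = 107.

Adding 10 by placing #104 on the #102–#101 leg.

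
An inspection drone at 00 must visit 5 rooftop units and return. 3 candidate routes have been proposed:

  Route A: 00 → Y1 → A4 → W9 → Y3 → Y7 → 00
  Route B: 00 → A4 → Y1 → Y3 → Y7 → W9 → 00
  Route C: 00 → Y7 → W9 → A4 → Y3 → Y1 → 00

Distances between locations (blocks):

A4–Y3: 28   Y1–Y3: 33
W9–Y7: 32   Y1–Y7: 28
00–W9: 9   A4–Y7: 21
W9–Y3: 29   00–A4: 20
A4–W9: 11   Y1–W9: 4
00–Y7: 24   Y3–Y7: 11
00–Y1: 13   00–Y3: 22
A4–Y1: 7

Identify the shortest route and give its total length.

Route A: 13 + 7 + 11 + 29 + 11 + 24 = 95
Route B: 20 + 7 + 33 + 11 + 32 + 9 = 112
Route C: 24 + 32 + 11 + 28 + 33 + 13 = 141

Shortest is Route A, total 95 blocks.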